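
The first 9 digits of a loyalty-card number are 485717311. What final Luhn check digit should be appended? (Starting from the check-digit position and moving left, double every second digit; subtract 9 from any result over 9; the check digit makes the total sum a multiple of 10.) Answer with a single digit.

8

Partial digits right→left: 1 1 3 7 1 7 5 8 4
Double every second digit counting from the check-digit position (so the 1st, 3rd, 5th, ... of the partial from the right).
  doubled (with −9 where >9): 2 6 2 1 8 → sum 19
  kept as-is: 1 7 7 8 → sum 23
Total = 19 + 23 = 42.
Check digit = (10 − (42 mod 10)) mod 10 = 8.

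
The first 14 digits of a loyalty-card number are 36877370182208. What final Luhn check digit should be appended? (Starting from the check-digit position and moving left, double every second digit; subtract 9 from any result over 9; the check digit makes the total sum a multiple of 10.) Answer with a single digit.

0

Partial digits right→left: 8 0 2 2 8 1 0 7 3 7 7 8 6 3
Double every second digit counting from the check-digit position (so the 1st, 3rd, 5th, ... of the partial from the right).
  doubled (with −9 where >9): 7 4 7 0 6 5 3 → sum 32
  kept as-is: 0 2 1 7 7 8 3 → sum 28
Total = 32 + 28 = 60.
Check digit = (10 − (60 mod 10)) mod 10 = 0.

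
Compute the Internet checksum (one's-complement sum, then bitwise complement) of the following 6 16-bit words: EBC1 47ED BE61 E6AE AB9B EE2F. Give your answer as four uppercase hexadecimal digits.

8D74

One's-complement addition (fold any carry out of bit 15 back into bit 0):
  0xEBC1 + 0x47ED = 0x133AE → wrap carry → 0x33AF
  0x33AF + 0xBE61 = 0x0F210
  0xF210 + 0xE6AE = 0x1D8BE → wrap carry → 0xD8BF
  0xD8BF + 0xAB9B = 0x1845A → wrap carry → 0x845B
  0x845B + 0xEE2F = 0x1728A → wrap carry → 0x728B
One's-complement sum = 0x728B.
Checksum = ~0x728B & 0xFFFF = 0x8D74.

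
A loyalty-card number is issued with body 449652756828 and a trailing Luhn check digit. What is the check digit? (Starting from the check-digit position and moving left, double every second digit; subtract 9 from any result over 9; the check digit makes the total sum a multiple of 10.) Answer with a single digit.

Partial digits right→left: 8 2 8 6 5 7 2 5 6 9 4 4
Double every second digit counting from the check-digit position (so the 1st, 3rd, 5th, ... of the partial from the right).
  doubled (with −9 where >9): 7 7 1 4 3 8 → sum 30
  kept as-is: 2 6 7 5 9 4 → sum 33
Total = 30 + 33 = 63.
Check digit = (10 − (63 mod 10)) mod 10 = 7.

7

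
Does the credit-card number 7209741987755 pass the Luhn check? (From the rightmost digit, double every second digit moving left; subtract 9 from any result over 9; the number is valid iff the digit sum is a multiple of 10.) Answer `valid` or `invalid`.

invalid

From the right, keep odd positions and double even positions (subtract 9 from any doubled value over 9):
  doubled (positions 2,4,...): 1 5 9 8 9 4 → sum 36
  kept (positions 1,3,...): 5 7 8 1 7 0 7 → sum 35
Total = 71.
71 mod 10 = 1, so the number is invalid.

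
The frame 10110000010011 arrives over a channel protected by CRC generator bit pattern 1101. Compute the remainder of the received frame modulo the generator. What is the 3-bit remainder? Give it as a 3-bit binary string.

Modulo-2 division of 10110000010011 by 1101:
  pos 0: 1011 XOR 1101 = 0110
  pos 1: 1100 XOR 1101 = 0001
  pos 4: 1000 XOR 1101 = 0101
  pos 5: 1010 XOR 1101 = 0111
  pos 6: 1111 XOR 1101 = 0010
  pos 8: 1000 XOR 1101 = 0101
  pos 9: 1011 XOR 1101 = 0110
  pos 10: 1101 XOR 1101 = 0000
Remainder = 000 (zero — the frame passes the CRC check).

000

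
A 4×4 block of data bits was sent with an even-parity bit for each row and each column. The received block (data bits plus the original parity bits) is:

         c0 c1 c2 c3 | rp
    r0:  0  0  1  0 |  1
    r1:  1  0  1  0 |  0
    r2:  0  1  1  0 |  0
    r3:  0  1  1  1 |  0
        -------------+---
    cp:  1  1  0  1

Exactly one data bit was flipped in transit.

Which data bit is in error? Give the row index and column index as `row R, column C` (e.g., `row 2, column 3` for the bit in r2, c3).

row 3, column 1

Recompute each row's even parity and compare to rp:
  r0: data parity 1, sent rp 1 → ok
  r1: data parity 0, sent rp 0 → ok
  r2: data parity 0, sent rp 0 → ok
  r3: data parity 1, sent rp 0 → mismatch
Recompute each column's even parity and compare to cp:
  c0: data parity 1, sent cp 1 → ok
  c1: data parity 0, sent cp 1 → mismatch
  c2: data parity 0, sent cp 0 → ok
  c3: data parity 1, sent cp 1 → ok
Exactly one row (r3) and one column (c1) fail → the flipped bit is at their intersection.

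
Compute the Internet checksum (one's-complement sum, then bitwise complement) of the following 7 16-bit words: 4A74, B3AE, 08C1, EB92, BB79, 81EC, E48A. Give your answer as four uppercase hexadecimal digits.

EB97

One's-complement addition (fold any carry out of bit 15 back into bit 0):
  0x4A74 + 0xB3AE = 0x0FE22
  0xFE22 + 0x08C1 = 0x106E3 → wrap carry → 0x06E4
  0x06E4 + 0xEB92 = 0x0F276
  0xF276 + 0xBB79 = 0x1ADEF → wrap carry → 0xADF0
  0xADF0 + 0x81EC = 0x12FDC → wrap carry → 0x2FDD
  0x2FDD + 0xE48A = 0x11467 → wrap carry → 0x1468
One's-complement sum = 0x1468.
Checksum = ~0x1468 & 0xFFFF = 0xEB97.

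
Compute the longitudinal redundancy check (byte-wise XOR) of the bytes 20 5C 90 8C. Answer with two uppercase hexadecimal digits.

60

XOR the bytes together:
  start with 0x20
  0x20 ⊕ 0x5C = 0x7C
  0x7C ⊕ 0x90 = 0xEC
  0xEC ⊕ 0x8C = 0x60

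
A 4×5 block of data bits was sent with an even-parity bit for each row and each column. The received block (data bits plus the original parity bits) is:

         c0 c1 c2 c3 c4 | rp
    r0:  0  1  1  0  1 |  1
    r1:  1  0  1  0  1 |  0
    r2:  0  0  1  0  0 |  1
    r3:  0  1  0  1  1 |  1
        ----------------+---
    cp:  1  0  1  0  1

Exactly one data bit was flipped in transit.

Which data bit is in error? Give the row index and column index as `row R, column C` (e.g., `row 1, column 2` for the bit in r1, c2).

row 1, column 3

Recompute each row's even parity and compare to rp:
  r0: data parity 1, sent rp 1 → ok
  r1: data parity 1, sent rp 0 → mismatch
  r2: data parity 1, sent rp 1 → ok
  r3: data parity 1, sent rp 1 → ok
Recompute each column's even parity and compare to cp:
  c0: data parity 1, sent cp 1 → ok
  c1: data parity 0, sent cp 0 → ok
  c2: data parity 1, sent cp 1 → ok
  c3: data parity 1, sent cp 0 → mismatch
  c4: data parity 1, sent cp 1 → ok
Exactly one row (r1) and one column (c3) fail → the flipped bit is at their intersection.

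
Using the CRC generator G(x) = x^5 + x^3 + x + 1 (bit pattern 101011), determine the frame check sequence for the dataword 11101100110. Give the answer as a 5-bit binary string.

Append 5 zeros: 1110110011000000. Divide by 101011 (XOR where the leading bit is 1):
  pos 0: 111011 XOR 101011 = 010000
  pos 1: 100000 XOR 101011 = 001011
  pos 3: 101101 XOR 101011 = 000110
  pos 6: 110100 XOR 101011 = 011111
  pos 7: 111110 XOR 101011 = 010101
  pos 8: 101010 XOR 101011 = 000001
Remainder (last 5 bits) = 00100. This is the CRC / FCS.

00100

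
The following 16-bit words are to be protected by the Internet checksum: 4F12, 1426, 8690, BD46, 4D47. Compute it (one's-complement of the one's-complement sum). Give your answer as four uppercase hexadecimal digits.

0BA9

One's-complement addition (fold any carry out of bit 15 back into bit 0):
  0x4F12 + 0x1426 = 0x06338
  0x6338 + 0x8690 = 0x0E9C8
  0xE9C8 + 0xBD46 = 0x1A70E → wrap carry → 0xA70F
  0xA70F + 0x4D47 = 0x0F456
One's-complement sum = 0xF456.
Checksum = ~0xF456 & 0xFFFF = 0x0BA9.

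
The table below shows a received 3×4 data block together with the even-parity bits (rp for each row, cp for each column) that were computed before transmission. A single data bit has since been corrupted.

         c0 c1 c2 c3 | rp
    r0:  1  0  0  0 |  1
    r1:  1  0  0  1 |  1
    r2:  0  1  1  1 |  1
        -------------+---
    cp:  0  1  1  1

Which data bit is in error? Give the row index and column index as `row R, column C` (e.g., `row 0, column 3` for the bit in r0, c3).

row 1, column 3

Recompute each row's even parity and compare to rp:
  r0: data parity 1, sent rp 1 → ok
  r1: data parity 0, sent rp 1 → mismatch
  r2: data parity 1, sent rp 1 → ok
Recompute each column's even parity and compare to cp:
  c0: data parity 0, sent cp 0 → ok
  c1: data parity 1, sent cp 1 → ok
  c2: data parity 1, sent cp 1 → ok
  c3: data parity 0, sent cp 1 → mismatch
Exactly one row (r1) and one column (c3) fail → the flipped bit is at their intersection.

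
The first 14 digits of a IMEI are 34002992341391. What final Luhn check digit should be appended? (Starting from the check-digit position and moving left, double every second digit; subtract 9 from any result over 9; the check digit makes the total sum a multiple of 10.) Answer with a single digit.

Partial digits right→left: 1 9 3 1 4 3 2 9 9 2 0 0 4 3
Double every second digit counting from the check-digit position (so the 1st, 3rd, 5th, ... of the partial from the right).
  doubled (with −9 where >9): 2 6 8 4 9 0 8 → sum 37
  kept as-is: 9 1 3 9 2 0 3 → sum 27
Total = 37 + 27 = 64.
Check digit = (10 − (64 mod 10)) mod 10 = 6.

6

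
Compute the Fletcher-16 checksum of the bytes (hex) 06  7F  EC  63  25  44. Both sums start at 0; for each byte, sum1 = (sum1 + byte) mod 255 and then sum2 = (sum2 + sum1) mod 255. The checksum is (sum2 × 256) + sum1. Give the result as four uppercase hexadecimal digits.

Running sums (mod 255):
  after byte 0 (06): sum1=6, sum2=6
  after byte 1 (7F): sum1=133, sum2=139
  after byte 2 (EC): sum1=114, sum2=253
  after byte 3 (63): sum1=213, sum2=211
  after byte 4 (25): sum1=250, sum2=206
  after byte 5 (44): sum1=63, sum2=14
Checksum = sum2·256 + sum1 = 14·256 + 63 = 3647 = 0x0E3F.

0E3F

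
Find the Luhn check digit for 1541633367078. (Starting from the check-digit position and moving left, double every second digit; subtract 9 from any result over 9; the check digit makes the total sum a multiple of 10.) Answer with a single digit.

Partial digits right→left: 8 7 0 7 6 3 3 3 6 1 4 5 1
Double every second digit counting from the check-digit position (so the 1st, 3rd, 5th, ... of the partial from the right).
  doubled (with −9 where >9): 7 0 3 6 3 8 2 → sum 29
  kept as-is: 7 7 3 3 1 5 → sum 26
Total = 29 + 26 = 55.
Check digit = (10 − (55 mod 10)) mod 10 = 5.

5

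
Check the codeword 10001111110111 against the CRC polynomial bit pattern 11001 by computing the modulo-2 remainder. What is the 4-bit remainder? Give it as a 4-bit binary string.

Modulo-2 division of 10001111110111 by 11001:
  pos 0: 10001 XOR 11001 = 01000
  pos 1: 10001 XOR 11001 = 01000
  pos 2: 10001 XOR 11001 = 01000
  pos 3: 10001 XOR 11001 = 01000
  pos 4: 10001 XOR 11001 = 01000
  pos 5: 10001 XOR 11001 = 01000
  pos 6: 10000 XOR 11001 = 01001
  pos 7: 10011 XOR 11001 = 01010
  pos 8: 10101 XOR 11001 = 01100
  pos 9: 11001 XOR 11001 = 00000
Remainder = 0000 (zero — the frame passes the CRC check).

0000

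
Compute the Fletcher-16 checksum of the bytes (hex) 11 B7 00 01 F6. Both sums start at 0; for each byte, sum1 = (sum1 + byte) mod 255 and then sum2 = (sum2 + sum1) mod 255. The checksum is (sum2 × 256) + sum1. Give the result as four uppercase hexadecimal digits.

2DC0

Running sums (mod 255):
  after byte 0 (11): sum1=17, sum2=17
  after byte 1 (B7): sum1=200, sum2=217
  after byte 2 (00): sum1=200, sum2=162
  after byte 3 (01): sum1=201, sum2=108
  after byte 4 (F6): sum1=192, sum2=45
Checksum = sum2·256 + sum1 = 45·256 + 192 = 11712 = 0x2DC0.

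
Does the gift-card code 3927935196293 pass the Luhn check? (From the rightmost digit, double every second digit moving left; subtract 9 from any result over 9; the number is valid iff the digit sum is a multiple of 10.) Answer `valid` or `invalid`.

From the right, keep odd positions and double even positions (subtract 9 from any doubled value over 9):
  doubled (positions 2,4,...): 9 3 2 6 5 9 → sum 34
  kept (positions 1,3,...): 3 2 9 5 9 2 3 → sum 33
Total = 67.
67 mod 10 = 7, so the number is invalid.

invalid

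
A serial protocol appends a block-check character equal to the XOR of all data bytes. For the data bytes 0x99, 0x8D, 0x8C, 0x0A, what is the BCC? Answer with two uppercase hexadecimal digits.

92

XOR the bytes together:
  start with 0x99
  0x99 ⊕ 0x8D = 0x14
  0x14 ⊕ 0x8C = 0x98
  0x98 ⊕ 0x0A = 0x92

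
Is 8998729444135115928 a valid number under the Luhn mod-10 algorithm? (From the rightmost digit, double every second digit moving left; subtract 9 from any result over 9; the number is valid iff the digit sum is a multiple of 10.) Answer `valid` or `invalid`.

From the right, keep odd positions and double even positions (subtract 9 from any doubled value over 9):
  doubled (positions 2,4,...): 4 1 2 6 8 8 4 7 9 → sum 49
  kept (positions 1,3,...): 8 9 1 5 1 4 9 7 9 8 → sum 61
Total = 110.
110 mod 10 = 0, so the number is valid.

valid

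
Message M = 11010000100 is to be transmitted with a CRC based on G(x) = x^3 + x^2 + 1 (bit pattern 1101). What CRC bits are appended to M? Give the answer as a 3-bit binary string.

Append 3 zeros: 11010000100000. Divide by 1101 (XOR where the leading bit is 1):
  pos 0: 1101 XOR 1101 = 0000
  pos 8: 1000 XOR 1101 = 0101
  pos 9: 1010 XOR 1101 = 0111
  pos 10: 1110 XOR 1101 = 0011
Remainder (last 3 bits) = 011. This is the CRC / FCS.

011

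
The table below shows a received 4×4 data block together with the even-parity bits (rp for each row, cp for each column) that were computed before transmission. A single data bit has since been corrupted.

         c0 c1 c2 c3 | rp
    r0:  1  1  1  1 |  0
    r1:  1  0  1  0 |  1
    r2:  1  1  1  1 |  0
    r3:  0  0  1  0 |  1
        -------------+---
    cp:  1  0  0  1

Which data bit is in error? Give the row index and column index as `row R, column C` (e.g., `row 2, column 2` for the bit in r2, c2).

row 1, column 3

Recompute each row's even parity and compare to rp:
  r0: data parity 0, sent rp 0 → ok
  r1: data parity 0, sent rp 1 → mismatch
  r2: data parity 0, sent rp 0 → ok
  r3: data parity 1, sent rp 1 → ok
Recompute each column's even parity and compare to cp:
  c0: data parity 1, sent cp 1 → ok
  c1: data parity 0, sent cp 0 → ok
  c2: data parity 0, sent cp 0 → ok
  c3: data parity 0, sent cp 1 → mismatch
Exactly one row (r1) and one column (c3) fail → the flipped bit is at their intersection.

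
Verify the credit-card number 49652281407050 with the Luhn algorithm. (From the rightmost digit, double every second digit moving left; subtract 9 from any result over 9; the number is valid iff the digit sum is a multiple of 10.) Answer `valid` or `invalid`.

From the right, keep odd positions and double even positions (subtract 9 from any doubled value over 9):
  doubled (positions 2,4,...): 1 5 8 7 4 3 8 → sum 36
  kept (positions 1,3,...): 0 0 0 1 2 5 9 → sum 17
Total = 53.
53 mod 10 = 3, so the number is invalid.

invalid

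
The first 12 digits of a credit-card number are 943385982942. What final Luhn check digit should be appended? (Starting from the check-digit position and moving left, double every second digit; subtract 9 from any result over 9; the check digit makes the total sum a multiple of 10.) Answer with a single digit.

Partial digits right→left: 2 4 9 2 8 9 5 8 3 3 4 9
Double every second digit counting from the check-digit position (so the 1st, 3rd, 5th, ... of the partial from the right).
  doubled (with −9 where >9): 4 9 7 1 6 8 → sum 35
  kept as-is: 4 2 9 8 3 9 → sum 35
Total = 35 + 35 = 70.
Check digit = (10 − (70 mod 10)) mod 10 = 0.

0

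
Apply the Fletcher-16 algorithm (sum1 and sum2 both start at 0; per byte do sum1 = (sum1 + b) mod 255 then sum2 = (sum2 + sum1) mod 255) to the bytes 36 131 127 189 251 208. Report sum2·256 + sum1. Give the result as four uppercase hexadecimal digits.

6AB1

Running sums (mod 255):
  after byte 0 (36): sum1=36, sum2=36
  after byte 1 (131): sum1=167, sum2=203
  after byte 2 (127): sum1=39, sum2=242
  after byte 3 (189): sum1=228, sum2=215
  after byte 4 (251): sum1=224, sum2=184
  after byte 5 (208): sum1=177, sum2=106
Checksum = sum2·256 + sum1 = 106·256 + 177 = 27313 = 0x6AB1.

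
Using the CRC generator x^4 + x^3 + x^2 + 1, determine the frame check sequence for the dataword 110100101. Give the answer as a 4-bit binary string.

1101

Append 4 zeros: 1101001010000. Divide by 11101 (XOR where the leading bit is 1):
  pos 0: 11010 XOR 11101 = 00111
  pos 2: 11101 XOR 11101 = 00000
  pos 8: 10000 XOR 11101 = 01101
Remainder (last 4 bits) = 1101. This is the CRC / FCS.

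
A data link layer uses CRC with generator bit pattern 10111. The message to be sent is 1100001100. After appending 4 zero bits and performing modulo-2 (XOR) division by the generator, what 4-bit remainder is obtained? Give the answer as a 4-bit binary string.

Append 4 zeros: 11000011000000. Divide by 10111 (XOR where the leading bit is 1):
  pos 0: 11000 XOR 10111 = 01111
  pos 1: 11110 XOR 10111 = 01001
  pos 2: 10011 XOR 10111 = 00100
  pos 4: 10010 XOR 10111 = 00101
  pos 6: 10100 XOR 10111 = 00011
  pos 9: 11000 XOR 10111 = 01111
Remainder (last 4 bits) = 1111. This is the CRC / FCS.

1111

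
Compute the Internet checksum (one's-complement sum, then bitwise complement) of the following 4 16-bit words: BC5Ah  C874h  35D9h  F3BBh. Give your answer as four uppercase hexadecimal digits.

519B

One's-complement addition (fold any carry out of bit 15 back into bit 0):
  0xBC5A + 0xC874 = 0x184CE → wrap carry → 0x84CF
  0x84CF + 0x35D9 = 0x0BAA8
  0xBAA8 + 0xF3BB = 0x1AE63 → wrap carry → 0xAE64
One's-complement sum = 0xAE64.
Checksum = ~0xAE64 & 0xFFFF = 0x519B.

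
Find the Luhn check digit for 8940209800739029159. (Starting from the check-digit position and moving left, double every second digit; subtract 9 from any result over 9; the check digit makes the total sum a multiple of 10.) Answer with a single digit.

9

Partial digits right→left: 9 5 1 9 2 0 9 3 7 0 0 8 9 0 2 0 4 9 8
Double every second digit counting from the check-digit position (so the 1st, 3rd, 5th, ... of the partial from the right).
  doubled (with −9 where >9): 9 2 4 9 5 0 9 4 8 7 → sum 57
  kept as-is: 5 9 0 3 0 8 0 0 9 → sum 34
Total = 57 + 34 = 91.
Check digit = (10 − (91 mod 10)) mod 10 = 9.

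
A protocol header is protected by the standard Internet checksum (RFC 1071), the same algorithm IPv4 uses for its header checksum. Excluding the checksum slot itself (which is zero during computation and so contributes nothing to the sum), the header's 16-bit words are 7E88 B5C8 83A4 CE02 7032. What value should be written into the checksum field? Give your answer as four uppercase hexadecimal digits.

09D5

One's-complement addition (fold any carry out of bit 15 back into bit 0):
  0x7E88 + 0xB5C8 = 0x13450 → wrap carry → 0x3451
  0x3451 + 0x83A4 = 0x0B7F5
  0xB7F5 + 0xCE02 = 0x185F7 → wrap carry → 0x85F8
  0x85F8 + 0x7032 = 0x0F62A
One's-complement sum = 0xF62A.
Checksum = ~0xF62A & 0xFFFF = 0x09D5.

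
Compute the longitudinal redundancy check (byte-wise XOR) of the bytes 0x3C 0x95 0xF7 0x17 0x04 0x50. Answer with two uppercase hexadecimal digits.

1D

XOR the bytes together:
  start with 0x3C
  0x3C ⊕ 0x95 = 0xA9
  0xA9 ⊕ 0xF7 = 0x5E
  0x5E ⊕ 0x17 = 0x49
  0x49 ⊕ 0x04 = 0x4D
  0x4D ⊕ 0x50 = 0x1D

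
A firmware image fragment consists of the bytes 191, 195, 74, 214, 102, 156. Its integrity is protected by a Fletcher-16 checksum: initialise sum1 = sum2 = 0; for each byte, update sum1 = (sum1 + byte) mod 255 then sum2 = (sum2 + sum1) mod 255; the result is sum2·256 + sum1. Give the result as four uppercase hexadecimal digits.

Running sums (mod 255):
  after byte 0 (191): sum1=191, sum2=191
  after byte 1 (195): sum1=131, sum2=67
  after byte 2 (74): sum1=205, sum2=17
  after byte 3 (214): sum1=164, sum2=181
  after byte 4 (102): sum1=11, sum2=192
  after byte 5 (156): sum1=167, sum2=104
Checksum = sum2·256 + sum1 = 104·256 + 167 = 26791 = 0x68A7.

68A7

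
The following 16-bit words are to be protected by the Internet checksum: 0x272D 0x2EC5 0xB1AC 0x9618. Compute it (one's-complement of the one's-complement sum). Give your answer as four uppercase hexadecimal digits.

6248

One's-complement addition (fold any carry out of bit 15 back into bit 0):
  0x272D + 0x2EC5 = 0x055F2
  0x55F2 + 0xB1AC = 0x1079E → wrap carry → 0x079F
  0x079F + 0x9618 = 0x09DB7
One's-complement sum = 0x9DB7.
Checksum = ~0x9DB7 & 0xFFFF = 0x6248.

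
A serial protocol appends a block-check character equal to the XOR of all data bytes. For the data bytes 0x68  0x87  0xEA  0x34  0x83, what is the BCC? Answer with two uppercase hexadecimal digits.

XOR the bytes together:
  start with 0x68
  0x68 ⊕ 0x87 = 0xEF
  0xEF ⊕ 0xEA = 0x05
  0x05 ⊕ 0x34 = 0x31
  0x31 ⊕ 0x83 = 0xB2

B2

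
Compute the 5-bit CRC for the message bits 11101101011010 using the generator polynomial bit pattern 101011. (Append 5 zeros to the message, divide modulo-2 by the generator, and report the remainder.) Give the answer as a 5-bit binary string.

01101

Append 5 zeros: 1110110101101000000. Divide by 101011 (XOR where the leading bit is 1):
  pos 0: 111011 XOR 101011 = 010000
  pos 1: 100000 XOR 101011 = 001011
  pos 3: 101110 XOR 101011 = 000101
  pos 6: 101110 XOR 101011 = 000101
  pos 9: 101100 XOR 101011 = 000111
  pos 12: 111000 XOR 101011 = 010011
  pos 13: 100110 XOR 101011 = 001101
Remainder (last 5 bits) = 01101. This is the CRC / FCS.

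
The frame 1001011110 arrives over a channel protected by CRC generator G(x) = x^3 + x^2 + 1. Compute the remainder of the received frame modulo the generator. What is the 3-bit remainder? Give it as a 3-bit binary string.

110

Modulo-2 division of 1001011110 by 1101:
  pos 0: 1001 XOR 1101 = 0100
  pos 1: 1000 XOR 1101 = 0101
  pos 2: 1011 XOR 1101 = 0110
  pos 3: 1101 XOR 1101 = 0000
Remainder = 110 (nonzero — an error is detected).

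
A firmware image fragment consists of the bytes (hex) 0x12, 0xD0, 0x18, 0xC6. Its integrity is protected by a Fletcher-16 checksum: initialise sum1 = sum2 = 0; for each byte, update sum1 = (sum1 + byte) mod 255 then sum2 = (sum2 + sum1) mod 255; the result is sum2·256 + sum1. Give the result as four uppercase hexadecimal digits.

Running sums (mod 255):
  after byte 0 (0x12): sum1=18, sum2=18
  after byte 1 (0xD0): sum1=226, sum2=244
  after byte 2 (0x18): sum1=250, sum2=239
  after byte 3 (0xC6): sum1=193, sum2=177
Checksum = sum2·256 + sum1 = 177·256 + 193 = 45505 = 0xB1C1.

B1C1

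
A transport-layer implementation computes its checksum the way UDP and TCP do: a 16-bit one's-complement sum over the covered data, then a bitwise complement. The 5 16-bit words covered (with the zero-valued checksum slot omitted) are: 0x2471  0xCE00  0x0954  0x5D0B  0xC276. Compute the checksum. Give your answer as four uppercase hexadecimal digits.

One's-complement addition (fold any carry out of bit 15 back into bit 0):
  0x2471 + 0xCE00 = 0x0F271
  0xF271 + 0x0954 = 0x0FBC5
  0xFBC5 + 0x5D0B = 0x158D0 → wrap carry → 0x58D1
  0x58D1 + 0xC276 = 0x11B47 → wrap carry → 0x1B48
One's-complement sum = 0x1B48.
Checksum = ~0x1B48 & 0xFFFF = 0xE4B7.

E4B7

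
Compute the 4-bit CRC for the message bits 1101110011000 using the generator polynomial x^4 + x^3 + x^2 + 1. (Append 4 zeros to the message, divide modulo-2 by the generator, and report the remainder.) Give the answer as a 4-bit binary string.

0001

Append 4 zeros: 11011100110000000. Divide by 11101 (XOR where the leading bit is 1):
  pos 0: 11011 XOR 11101 = 00110
  pos 2: 11010 XOR 11101 = 00111
  pos 4: 11101 XOR 11101 = 00000
  pos 9: 10000 XOR 11101 = 01101
  pos 10: 11010 XOR 11101 = 00111
  pos 12: 11100 XOR 11101 = 00001
Remainder (last 4 bits) = 0001. This is the CRC / FCS.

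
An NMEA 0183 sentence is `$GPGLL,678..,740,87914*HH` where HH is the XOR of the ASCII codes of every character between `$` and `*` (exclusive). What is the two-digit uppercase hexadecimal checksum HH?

XOR the ASCII codes of the payload characters:
  'G' = 0x47 → acc = 0x47
  'P' = 0x50 → acc = 0x17
  'G' = 0x47 → acc = 0x50
  'L' = 0x4C → acc = 0x1C
  'L' = 0x4C → acc = 0x50
  ',' = 0x2C → acc = 0x7C
  '6' = 0x36 → acc = 0x4A
  '7' = 0x37 → acc = 0x7D
  '8' = 0x38 → acc = 0x45
  '.' = 0x2E → acc = 0x6B
  '.' = 0x2E → acc = 0x45
  ',' = 0x2C → acc = 0x69
  '7' = 0x37 → acc = 0x5E
  '4' = 0x34 → acc = 0x6A
  '0' = 0x30 → acc = 0x5A
  ',' = 0x2C → acc = 0x76
  '8' = 0x38 → acc = 0x4E
  '7' = 0x37 → acc = 0x79
  '9' = 0x39 → acc = 0x40
  '1' = 0x31 → acc = 0x71
  '4' = 0x34 → acc = 0x45
Checksum = 0x45.

45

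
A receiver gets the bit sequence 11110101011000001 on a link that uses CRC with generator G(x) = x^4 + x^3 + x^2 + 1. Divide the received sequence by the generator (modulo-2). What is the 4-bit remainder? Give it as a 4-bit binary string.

1110

Modulo-2 division of 11110101011000001 by 11101:
  pos 0: 11110 XOR 11101 = 00011
  pos 3: 11101 XOR 11101 = 00000
  pos 9: 11000 XOR 11101 = 00101
  pos 11: 10100 XOR 11101 = 01001
  pos 12: 10011 XOR 11101 = 01110
Remainder = 1110 (nonzero — an error is detected).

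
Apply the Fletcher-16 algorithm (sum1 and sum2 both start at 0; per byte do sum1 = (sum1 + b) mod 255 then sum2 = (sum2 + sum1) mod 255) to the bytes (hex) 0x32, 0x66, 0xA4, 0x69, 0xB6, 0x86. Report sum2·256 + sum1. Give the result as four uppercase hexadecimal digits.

EFE3

Running sums (mod 255):
  after byte 0 (0x32): sum1=50, sum2=50
  after byte 1 (0x66): sum1=152, sum2=202
  after byte 2 (0xA4): sum1=61, sum2=8
  after byte 3 (0x69): sum1=166, sum2=174
  after byte 4 (0xB6): sum1=93, sum2=12
  after byte 5 (0x86): sum1=227, sum2=239
Checksum = sum2·256 + sum1 = 239·256 + 227 = 61411 = 0xEFE3.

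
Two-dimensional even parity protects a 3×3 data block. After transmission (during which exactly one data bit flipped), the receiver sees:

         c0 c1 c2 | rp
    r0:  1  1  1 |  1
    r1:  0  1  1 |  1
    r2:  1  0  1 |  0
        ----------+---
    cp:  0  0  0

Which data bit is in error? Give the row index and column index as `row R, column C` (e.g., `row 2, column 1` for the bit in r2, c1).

row 1, column 2

Recompute each row's even parity and compare to rp:
  r0: data parity 1, sent rp 1 → ok
  r1: data parity 0, sent rp 1 → mismatch
  r2: data parity 0, sent rp 0 → ok
Recompute each column's even parity and compare to cp:
  c0: data parity 0, sent cp 0 → ok
  c1: data parity 0, sent cp 0 → ok
  c2: data parity 1, sent cp 0 → mismatch
Exactly one row (r1) and one column (c2) fail → the flipped bit is at their intersection.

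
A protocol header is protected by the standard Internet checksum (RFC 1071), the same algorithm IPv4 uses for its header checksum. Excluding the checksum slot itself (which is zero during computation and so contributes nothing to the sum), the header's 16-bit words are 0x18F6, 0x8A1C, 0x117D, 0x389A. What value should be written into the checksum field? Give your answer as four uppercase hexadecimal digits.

One's-complement addition (fold any carry out of bit 15 back into bit 0):
  0x18F6 + 0x8A1C = 0x0A312
  0xA312 + 0x117D = 0x0B48F
  0xB48F + 0x389A = 0x0ED29
One's-complement sum = 0xED29.
Checksum = ~0xED29 & 0xFFFF = 0x12D6.

12D6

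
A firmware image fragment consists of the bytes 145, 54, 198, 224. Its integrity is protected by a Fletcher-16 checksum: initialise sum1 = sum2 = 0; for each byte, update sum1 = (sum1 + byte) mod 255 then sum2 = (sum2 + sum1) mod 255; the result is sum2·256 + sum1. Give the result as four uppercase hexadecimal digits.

576F

Running sums (mod 255):
  after byte 0 (145): sum1=145, sum2=145
  after byte 1 (54): sum1=199, sum2=89
  after byte 2 (198): sum1=142, sum2=231
  after byte 3 (224): sum1=111, sum2=87
Checksum = sum2·256 + sum1 = 87·256 + 111 = 22383 = 0x576F.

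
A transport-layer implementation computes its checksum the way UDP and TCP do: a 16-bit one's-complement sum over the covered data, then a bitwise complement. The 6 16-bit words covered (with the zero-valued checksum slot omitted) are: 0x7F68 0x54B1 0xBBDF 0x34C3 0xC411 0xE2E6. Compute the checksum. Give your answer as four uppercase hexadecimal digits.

944A

One's-complement addition (fold any carry out of bit 15 back into bit 0):
  0x7F68 + 0x54B1 = 0x0D419
  0xD419 + 0xBBDF = 0x18FF8 → wrap carry → 0x8FF9
  0x8FF9 + 0x34C3 = 0x0C4BC
  0xC4BC + 0xC411 = 0x188CD → wrap carry → 0x88CE
  0x88CE + 0xE2E6 = 0x16BB4 → wrap carry → 0x6BB5
One's-complement sum = 0x6BB5.
Checksum = ~0x6BB5 & 0xFFFF = 0x944A.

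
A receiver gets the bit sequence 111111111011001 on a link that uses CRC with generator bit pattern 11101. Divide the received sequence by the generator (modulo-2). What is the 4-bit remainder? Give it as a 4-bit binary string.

Modulo-2 division of 111111111011001 by 11101:
  pos 0: 11111 XOR 11101 = 00010
  pos 3: 10111 XOR 11101 = 01010
  pos 4: 10101 XOR 11101 = 01000
  pos 5: 10000 XOR 11101 = 01101
  pos 6: 11011 XOR 11101 = 00110
  pos 8: 11010 XOR 11101 = 00111
  pos 10: 11101 XOR 11101 = 00000
Remainder = 0000 (zero — the frame passes the CRC check).

0000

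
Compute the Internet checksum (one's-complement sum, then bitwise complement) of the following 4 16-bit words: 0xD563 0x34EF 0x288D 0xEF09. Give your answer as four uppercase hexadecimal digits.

DE15

One's-complement addition (fold any carry out of bit 15 back into bit 0):
  0xD563 + 0x34EF = 0x10A52 → wrap carry → 0x0A53
  0x0A53 + 0x288D = 0x032E0
  0x32E0 + 0xEF09 = 0x121E9 → wrap carry → 0x21EA
One's-complement sum = 0x21EA.
Checksum = ~0x21EA & 0xFFFF = 0xDE15.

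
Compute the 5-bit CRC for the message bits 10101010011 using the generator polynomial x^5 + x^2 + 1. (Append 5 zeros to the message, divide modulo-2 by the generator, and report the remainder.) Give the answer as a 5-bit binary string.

Append 5 zeros: 1010101001100000. Divide by 100101 (XOR where the leading bit is 1):
  pos 0: 101010 XOR 100101 = 001111
  pos 2: 111110 XOR 100101 = 011011
  pos 3: 110110 XOR 100101 = 010011
  pos 4: 100111 XOR 100101 = 000010
  pos 8: 101000 XOR 100101 = 001101
  pos 10: 110100 XOR 100101 = 010001
Remainder (last 5 bits) = 10001. This is the CRC / FCS.

10001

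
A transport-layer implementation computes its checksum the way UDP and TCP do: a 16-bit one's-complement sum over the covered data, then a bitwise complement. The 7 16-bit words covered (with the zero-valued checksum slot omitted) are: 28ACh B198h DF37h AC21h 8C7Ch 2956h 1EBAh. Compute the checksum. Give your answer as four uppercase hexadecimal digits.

One's-complement addition (fold any carry out of bit 15 back into bit 0):
  0x28AC + 0xB198 = 0x0DA44
  0xDA44 + 0xDF37 = 0x1B97B → wrap carry → 0xB97C
  0xB97C + 0xAC21 = 0x1659D → wrap carry → 0x659E
  0x659E + 0x8C7C = 0x0F21A
  0xF21A + 0x2956 = 0x11B70 → wrap carry → 0x1B71
  0x1B71 + 0x1EBA = 0x03A2B
One's-complement sum = 0x3A2B.
Checksum = ~0x3A2B & 0xFFFF = 0xC5D4.

C5D4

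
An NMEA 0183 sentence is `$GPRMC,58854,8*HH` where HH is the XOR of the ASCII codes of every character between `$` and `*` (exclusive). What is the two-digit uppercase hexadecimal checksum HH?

XOR the ASCII codes of the payload characters:
  'G' = 0x47 → acc = 0x47
  'P' = 0x50 → acc = 0x17
  'R' = 0x52 → acc = 0x45
  'M' = 0x4D → acc = 0x08
  'C' = 0x43 → acc = 0x4B
  ',' = 0x2C → acc = 0x67
  '5' = 0x35 → acc = 0x52
  '8' = 0x38 → acc = 0x6A
  '8' = 0x38 → acc = 0x52
  '5' = 0x35 → acc = 0x67
  '4' = 0x34 → acc = 0x53
  ',' = 0x2C → acc = 0x7F
  '8' = 0x38 → acc = 0x47
Checksum = 0x47.

47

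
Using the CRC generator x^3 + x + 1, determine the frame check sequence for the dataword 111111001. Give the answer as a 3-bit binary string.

100

Append 3 zeros: 111111001000. Divide by 1011 (XOR where the leading bit is 1):
  pos 0: 1111 XOR 1011 = 0100
  pos 1: 1001 XOR 1011 = 0010
  pos 3: 1010 XOR 1011 = 0001
  pos 6: 1010 XOR 1011 = 0001
Remainder (last 3 bits) = 100. This is the CRC / FCS.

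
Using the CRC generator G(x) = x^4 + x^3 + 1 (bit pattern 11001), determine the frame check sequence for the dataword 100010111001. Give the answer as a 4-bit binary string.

Append 4 zeros: 1000101110010000. Divide by 11001 (XOR where the leading bit is 1):
  pos 0: 10001 XOR 11001 = 01000
  pos 1: 10000 XOR 11001 = 01001
  pos 2: 10011 XOR 11001 = 01010
  pos 3: 10101 XOR 11001 = 01100
  pos 4: 11001 XOR 11001 = 00000
  pos 11: 10000 XOR 11001 = 01001
Remainder (last 4 bits) = 1001. This is the CRC / FCS.

1001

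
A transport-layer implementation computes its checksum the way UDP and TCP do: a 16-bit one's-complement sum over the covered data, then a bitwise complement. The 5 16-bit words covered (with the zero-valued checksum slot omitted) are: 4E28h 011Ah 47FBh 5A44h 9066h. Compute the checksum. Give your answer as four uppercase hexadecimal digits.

One's-complement addition (fold any carry out of bit 15 back into bit 0):
  0x4E28 + 0x011A = 0x04F42
  0x4F42 + 0x47FB = 0x0973D
  0x973D + 0x5A44 = 0x0F181
  0xF181 + 0x9066 = 0x181E7 → wrap carry → 0x81E8
One's-complement sum = 0x81E8.
Checksum = ~0x81E8 & 0xFFFF = 0x7E17.

7E17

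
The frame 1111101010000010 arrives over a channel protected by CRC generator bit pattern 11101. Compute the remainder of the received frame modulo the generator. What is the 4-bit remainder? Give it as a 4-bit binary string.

0000

Modulo-2 division of 1111101010000010 by 11101:
  pos 0: 11111 XOR 11101 = 00010
  pos 3: 10010 XOR 11101 = 01111
  pos 4: 11111 XOR 11101 = 00010
  pos 7: 10000 XOR 11101 = 01101
  pos 8: 11010 XOR 11101 = 00111
  pos 10: 11101 XOR 11101 = 00000
Remainder = 0000 (zero — the frame passes the CRC check).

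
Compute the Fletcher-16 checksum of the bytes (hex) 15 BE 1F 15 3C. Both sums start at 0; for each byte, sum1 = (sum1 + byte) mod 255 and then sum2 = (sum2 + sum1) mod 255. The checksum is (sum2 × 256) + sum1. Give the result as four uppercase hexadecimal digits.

2844

Running sums (mod 255):
  after byte 0 (15): sum1=21, sum2=21
  after byte 1 (BE): sum1=211, sum2=232
  after byte 2 (1F): sum1=242, sum2=219
  after byte 3 (15): sum1=8, sum2=227
  after byte 4 (3C): sum1=68, sum2=40
Checksum = sum2·256 + sum1 = 40·256 + 68 = 10308 = 0x2844.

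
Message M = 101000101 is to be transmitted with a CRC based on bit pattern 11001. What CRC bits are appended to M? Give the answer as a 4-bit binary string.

1111

Append 4 zeros: 1010001010000. Divide by 11001 (XOR where the leading bit is 1):
  pos 0: 10100 XOR 11001 = 01101
  pos 1: 11010 XOR 11001 = 00011
  pos 4: 11101 XOR 11001 = 00100
  pos 6: 10000 XOR 11001 = 01001
  pos 7: 10010 XOR 11001 = 01011
  pos 8: 10110 XOR 11001 = 01111
Remainder (last 4 bits) = 1111. This is the CRC / FCS.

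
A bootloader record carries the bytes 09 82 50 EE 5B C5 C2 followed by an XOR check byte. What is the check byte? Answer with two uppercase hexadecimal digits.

XOR the bytes together:
  start with 0x09
  0x09 ⊕ 0x82 = 0x8B
  0x8B ⊕ 0x50 = 0xDB
  0xDB ⊕ 0xEE = 0x35
  0x35 ⊕ 0x5B = 0x6E
  0x6E ⊕ 0xC5 = 0xAB
  0xAB ⊕ 0xC2 = 0x69

69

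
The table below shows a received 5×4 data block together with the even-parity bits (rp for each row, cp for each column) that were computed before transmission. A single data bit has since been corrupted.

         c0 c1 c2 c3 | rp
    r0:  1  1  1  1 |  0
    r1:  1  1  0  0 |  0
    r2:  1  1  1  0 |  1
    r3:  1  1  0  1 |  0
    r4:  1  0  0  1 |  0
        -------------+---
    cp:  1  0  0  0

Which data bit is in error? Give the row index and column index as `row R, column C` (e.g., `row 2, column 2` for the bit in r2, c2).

Recompute each row's even parity and compare to rp:
  r0: data parity 0, sent rp 0 → ok
  r1: data parity 0, sent rp 0 → ok
  r2: data parity 1, sent rp 1 → ok
  r3: data parity 1, sent rp 0 → mismatch
  r4: data parity 0, sent rp 0 → ok
Recompute each column's even parity and compare to cp:
  c0: data parity 1, sent cp 1 → ok
  c1: data parity 0, sent cp 0 → ok
  c2: data parity 0, sent cp 0 → ok
  c3: data parity 1, sent cp 0 → mismatch
Exactly one row (r3) and one column (c3) fail → the flipped bit is at their intersection.

row 3, column 3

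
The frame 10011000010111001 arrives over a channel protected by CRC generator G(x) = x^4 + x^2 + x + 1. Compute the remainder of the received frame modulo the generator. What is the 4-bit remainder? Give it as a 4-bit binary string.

Modulo-2 division of 10011000010111001 by 10111:
  pos 0: 10011 XOR 10111 = 00100
  pos 2: 10000 XOR 10111 = 00111
  pos 4: 11100 XOR 10111 = 01011
  pos 5: 10111 XOR 10111 = 00000
  pos 11: 11100 XOR 10111 = 01011
  pos 12: 10111 XOR 10111 = 00000
Remainder = 0000 (zero — the frame passes the CRC check).

0000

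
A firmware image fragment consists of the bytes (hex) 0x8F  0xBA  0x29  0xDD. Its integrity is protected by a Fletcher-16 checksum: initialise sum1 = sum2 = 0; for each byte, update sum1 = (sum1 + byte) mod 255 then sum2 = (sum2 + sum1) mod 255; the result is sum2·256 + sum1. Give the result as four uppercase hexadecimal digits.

Running sums (mod 255):
  after byte 0 (0x8F): sum1=143, sum2=143
  after byte 1 (0xBA): sum1=74, sum2=217
  after byte 2 (0x29): sum1=115, sum2=77
  after byte 3 (0xDD): sum1=81, sum2=158
Checksum = sum2·256 + sum1 = 158·256 + 81 = 40529 = 0x9E51.

9E51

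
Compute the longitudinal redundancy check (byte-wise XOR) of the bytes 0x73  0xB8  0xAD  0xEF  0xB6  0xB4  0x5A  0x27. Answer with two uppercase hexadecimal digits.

F6

XOR the bytes together:
  start with 0x73
  0x73 ⊕ 0xB8 = 0xCB
  0xCB ⊕ 0xAD = 0x66
  0x66 ⊕ 0xEF = 0x89
  0x89 ⊕ 0xB6 = 0x3F
  0x3F ⊕ 0xB4 = 0x8B
  0x8B ⊕ 0x5A = 0xD1
  0xD1 ⊕ 0x27 = 0xF6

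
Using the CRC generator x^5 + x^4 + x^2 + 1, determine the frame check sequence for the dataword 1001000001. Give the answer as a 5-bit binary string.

00001

Append 5 zeros: 100100000100000. Divide by 110101 (XOR where the leading bit is 1):
  pos 0: 100100 XOR 110101 = 010001
  pos 1: 100010 XOR 110101 = 010111
  pos 2: 101110 XOR 110101 = 011011
  pos 3: 110110 XOR 110101 = 000011
  pos 7: 111000 XOR 110101 = 001101
  pos 9: 110100 XOR 110101 = 000001
Remainder (last 5 bits) = 00001. This is the CRC / FCS.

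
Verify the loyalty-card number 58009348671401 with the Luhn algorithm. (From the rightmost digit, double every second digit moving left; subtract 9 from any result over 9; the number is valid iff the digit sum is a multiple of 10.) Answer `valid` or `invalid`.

invalid

From the right, keep odd positions and double even positions (subtract 9 from any doubled value over 9):
  doubled (positions 2,4,...): 0 2 3 8 9 0 1 → sum 23
  kept (positions 1,3,...): 1 4 7 8 3 0 8 → sum 31
Total = 54.
54 mod 10 = 4, so the number is invalid.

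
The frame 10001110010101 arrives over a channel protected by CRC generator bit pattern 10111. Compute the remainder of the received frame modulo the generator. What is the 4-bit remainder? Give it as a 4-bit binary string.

Modulo-2 division of 10001110010101 by 10111:
  pos 0: 10001 XOR 10111 = 00110
  pos 2: 11011 XOR 10111 = 01100
  pos 3: 11000 XOR 10111 = 01111
  pos 4: 11110 XOR 10111 = 01001
  pos 5: 10011 XOR 10111 = 00100
  pos 7: 10001 XOR 10111 = 00110
  pos 9: 11001 XOR 10111 = 01110
Remainder = 1110 (nonzero — an error is detected).

1110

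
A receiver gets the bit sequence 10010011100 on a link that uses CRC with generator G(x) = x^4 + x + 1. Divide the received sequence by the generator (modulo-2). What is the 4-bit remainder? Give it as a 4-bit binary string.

0011

Modulo-2 division of 10010011100 by 10011:
  pos 0: 10010 XOR 10011 = 00001
  pos 4: 10111 XOR 10011 = 00100
  pos 6: 10000 XOR 10011 = 00011
Remainder = 0011 (nonzero — an error is detected).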